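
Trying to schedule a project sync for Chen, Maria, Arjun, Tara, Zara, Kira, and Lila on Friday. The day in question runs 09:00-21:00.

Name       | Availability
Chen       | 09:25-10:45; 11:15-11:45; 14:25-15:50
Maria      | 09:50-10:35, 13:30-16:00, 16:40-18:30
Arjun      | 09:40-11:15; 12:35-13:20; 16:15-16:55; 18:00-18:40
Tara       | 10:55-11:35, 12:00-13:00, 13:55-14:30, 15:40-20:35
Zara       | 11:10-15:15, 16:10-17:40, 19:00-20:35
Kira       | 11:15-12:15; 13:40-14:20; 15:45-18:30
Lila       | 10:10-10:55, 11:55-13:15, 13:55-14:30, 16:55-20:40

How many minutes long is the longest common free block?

Chen ∩ Maria: 09:50-10:35, 14:25-15:50.
Chen ∩ Maria ∩ Arjun: 09:50-10:35.
Chen ∩ Maria ∩ Arjun ∩ Tara: ∅.
Chen ∩ Maria ∩ Arjun ∩ Tara ∩ Zara: ∅.
Chen ∩ Maria ∩ Arjun ∩ Tara ∩ Zara ∩ Kira: ∅.
Chen ∩ Maria ∩ Arjun ∩ Tara ∩ Zara ∩ Kira ∩ Lila: ∅.
There is no time when everyone is free.
No common window exists, so the longest block is 0 minutes.

0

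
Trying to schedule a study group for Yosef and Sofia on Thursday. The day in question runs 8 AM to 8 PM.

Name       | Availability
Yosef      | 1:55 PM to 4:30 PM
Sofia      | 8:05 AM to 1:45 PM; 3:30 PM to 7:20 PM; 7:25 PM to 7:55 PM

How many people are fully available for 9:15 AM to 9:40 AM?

Sofia can make the full 09:15-09:40 slot — that's 1.

1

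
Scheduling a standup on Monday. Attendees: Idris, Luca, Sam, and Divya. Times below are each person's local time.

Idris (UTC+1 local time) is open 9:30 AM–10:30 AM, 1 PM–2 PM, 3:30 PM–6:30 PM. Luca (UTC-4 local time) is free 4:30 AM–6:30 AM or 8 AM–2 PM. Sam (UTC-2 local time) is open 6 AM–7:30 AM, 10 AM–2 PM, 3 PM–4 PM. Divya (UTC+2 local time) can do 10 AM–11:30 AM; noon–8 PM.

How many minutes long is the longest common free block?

90

Idris in UTC: 08:30-09:30, 12:00-13:00, 14:30-17:30 (subtract 1h to convert from UTC+1).
Luca in UTC: 08:30-10:30, 12:00-18:00 (add 4h to convert from UTC-4).
Sam in UTC: 08:00-09:30, 12:00-16:00, 17:00-18:00 (add 2h to convert from UTC-2).
Divya in UTC: 08:00-09:30, 10:00-18:00 (subtract 2h to convert from UTC+2).
Idris ∩ Luca: 08:30-09:30, 12:00-13:00, 14:30-17:30.
Idris ∩ Luca ∩ Sam: 08:30-09:30, 12:00-13:00, 14:30-16:00, 17:00-17:30.
Idris ∩ Luca ∩ Sam ∩ Divya: 08:30-09:30, 12:00-13:00, 14:30-16:00, 17:00-17:30.
Those are the intersection windows.
The longest is 14:30-16:00 at 90 minutes.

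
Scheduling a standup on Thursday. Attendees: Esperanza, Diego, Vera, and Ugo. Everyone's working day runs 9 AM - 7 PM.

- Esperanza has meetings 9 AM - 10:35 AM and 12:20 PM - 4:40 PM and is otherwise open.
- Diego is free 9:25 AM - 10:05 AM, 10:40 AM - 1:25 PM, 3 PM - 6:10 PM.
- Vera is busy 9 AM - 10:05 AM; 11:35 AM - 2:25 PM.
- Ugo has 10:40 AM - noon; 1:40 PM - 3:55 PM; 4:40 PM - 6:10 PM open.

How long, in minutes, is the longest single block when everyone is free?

90

Esperanza free: 10:35-12:20, 16:40-19:00 (invert busy blocks within the working day).
Diego free: 09:25-10:05, 10:40-13:25, 15:00-18:10.
Vera free: 10:05-11:35, 14:25-19:00 (invert busy blocks within the working day).
Ugo free: 10:40-12:00, 13:40-15:55, 16:40-18:10.
Esperanza ∩ Diego: 10:40-12:20, 16:40-18:10.
Esperanza ∩ Diego ∩ Vera: 10:40-11:35, 16:40-18:10.
Esperanza ∩ Diego ∩ Vera ∩ Ugo: 10:40-11:35, 16:40-18:10.
The longest is 16:40-18:10 at 90 minutes.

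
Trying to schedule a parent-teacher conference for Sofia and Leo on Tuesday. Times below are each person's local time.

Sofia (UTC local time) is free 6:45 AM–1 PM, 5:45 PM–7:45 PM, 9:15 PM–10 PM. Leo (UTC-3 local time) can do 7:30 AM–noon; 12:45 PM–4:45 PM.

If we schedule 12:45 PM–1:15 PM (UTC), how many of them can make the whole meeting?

Sofia in UTC: 06:45-13:00, 17:45-19:45, 21:15-22:00.
Leo in UTC: 10:30-15:00, 15:45-19:45 (add 3h to convert from UTC-3).
Leo can make the full 12:45-13:15 slot — that's 1.

1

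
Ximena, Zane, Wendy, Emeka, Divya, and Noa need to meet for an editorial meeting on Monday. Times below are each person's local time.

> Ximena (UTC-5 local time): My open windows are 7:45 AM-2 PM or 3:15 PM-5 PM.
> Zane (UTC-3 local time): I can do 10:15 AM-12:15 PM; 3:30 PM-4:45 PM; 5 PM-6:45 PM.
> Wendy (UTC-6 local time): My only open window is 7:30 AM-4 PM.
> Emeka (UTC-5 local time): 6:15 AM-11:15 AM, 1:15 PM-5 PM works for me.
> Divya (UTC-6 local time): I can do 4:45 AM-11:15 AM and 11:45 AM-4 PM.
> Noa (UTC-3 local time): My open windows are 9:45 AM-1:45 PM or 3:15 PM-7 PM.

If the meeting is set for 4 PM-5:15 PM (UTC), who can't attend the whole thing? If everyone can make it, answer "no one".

Emeka, Noa, Zane

Ximena in UTC: 12:45-19:00, 20:15-22:00 (add 5h to convert from UTC-5).
Zane in UTC: 13:15-15:15, 18:30-19:45, 20:00-21:45 (add 3h to convert from UTC-3).
Wendy in UTC: 13:30-22:00 (add 6h to convert from UTC-6).
Emeka in UTC: 11:15-16:15, 18:15-22:00 (add 5h to convert from UTC-5).
Divya in UTC: 10:45-17:15, 17:45-22:00 (add 6h to convert from UTC-6).
Noa in UTC: 12:45-16:45, 18:15-22:00 (add 3h to convert from UTC-3).
Ximena: free for 16:00-17:15. Zane: not fully free for 16:00-17:15. Wendy: free for 16:00-17:15. Emeka: not fully free for 16:00-17:15. Divya: free for 16:00-17:15. Noa: not fully free for 16:00-17:15.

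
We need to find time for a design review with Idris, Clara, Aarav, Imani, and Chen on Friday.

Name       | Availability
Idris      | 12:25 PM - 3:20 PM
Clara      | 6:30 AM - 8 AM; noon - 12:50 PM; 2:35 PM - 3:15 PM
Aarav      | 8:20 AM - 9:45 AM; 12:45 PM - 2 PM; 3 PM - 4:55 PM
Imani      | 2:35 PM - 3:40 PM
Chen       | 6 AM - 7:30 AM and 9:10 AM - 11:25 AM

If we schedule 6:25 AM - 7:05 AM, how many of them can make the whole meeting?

Chen can make the full 06:25-07:05 slot — that's 1.

1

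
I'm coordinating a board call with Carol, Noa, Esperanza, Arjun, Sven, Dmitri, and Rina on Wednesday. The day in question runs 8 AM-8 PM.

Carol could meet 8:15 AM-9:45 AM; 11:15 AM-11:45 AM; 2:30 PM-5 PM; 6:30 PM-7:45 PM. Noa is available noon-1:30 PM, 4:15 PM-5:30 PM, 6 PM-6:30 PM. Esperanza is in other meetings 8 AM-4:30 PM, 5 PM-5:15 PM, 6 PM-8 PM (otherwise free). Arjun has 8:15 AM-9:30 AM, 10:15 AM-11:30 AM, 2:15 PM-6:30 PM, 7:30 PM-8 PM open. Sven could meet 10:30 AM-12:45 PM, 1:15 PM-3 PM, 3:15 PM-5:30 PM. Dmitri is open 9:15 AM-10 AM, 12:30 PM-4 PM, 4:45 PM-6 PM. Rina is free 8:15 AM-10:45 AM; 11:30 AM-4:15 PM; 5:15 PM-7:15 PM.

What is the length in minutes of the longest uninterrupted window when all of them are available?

Carol free: 08:15-09:45, 11:15-11:45, 14:30-17:00, 18:30-19:45.
Noa free: 12:00-13:30, 16:15-17:30, 18:00-18:30.
Esperanza free: 16:30-17:00, 17:15-18:00 (invert busy blocks within the working day).
Arjun free: 08:15-09:30, 10:15-11:30, 14:15-18:30, 19:30-20:00.
Sven free: 10:30-12:45, 13:15-15:00, 15:15-17:30.
Dmitri free: 09:15-10:00, 12:30-16:00, 16:45-18:00.
Rina free: 08:15-10:45, 11:30-16:15, 17:15-19:15.
Carol ∩ Noa: 16:15-17:00.
Carol ∩ Noa ∩ Esperanza: 16:30-17:00.
Carol ∩ Noa ∩ Esperanza ∩ Arjun: 16:30-17:00.
Carol ∩ Noa ∩ Esperanza ∩ Arjun ∩ Sven: 16:30-17:00.
Carol ∩ Noa ∩ Esperanza ∩ Arjun ∩ Sven ∩ Dmitri: 16:45-17:00.
Carol ∩ Noa ∩ Esperanza ∩ Arjun ∩ Sven ∩ Dmitri ∩ Rina: ∅.
There is no time when everyone is free.
No common window exists, so the longest block is 0 minutes.

0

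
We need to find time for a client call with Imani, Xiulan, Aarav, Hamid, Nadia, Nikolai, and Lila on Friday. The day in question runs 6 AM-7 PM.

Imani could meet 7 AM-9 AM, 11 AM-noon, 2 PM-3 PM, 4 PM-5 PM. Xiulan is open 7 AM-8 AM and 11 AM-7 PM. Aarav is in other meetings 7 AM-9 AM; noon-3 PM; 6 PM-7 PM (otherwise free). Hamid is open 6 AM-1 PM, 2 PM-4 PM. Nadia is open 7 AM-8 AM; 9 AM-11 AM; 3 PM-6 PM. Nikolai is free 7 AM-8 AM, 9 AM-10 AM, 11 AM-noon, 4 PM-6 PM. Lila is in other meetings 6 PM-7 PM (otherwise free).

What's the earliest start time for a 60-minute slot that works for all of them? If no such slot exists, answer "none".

none

Imani free: 07:00-09:00, 11:00-12:00, 14:00-15:00, 16:00-17:00.
Xiulan free: 07:00-08:00, 11:00-19:00.
Aarav free: 06:00-07:00, 09:00-12:00, 15:00-18:00 (invert busy blocks within the working day).
Hamid free: 06:00-13:00, 14:00-16:00.
Nadia free: 07:00-08:00, 09:00-11:00, 15:00-18:00.
Nikolai free: 07:00-08:00, 09:00-10:00, 11:00-12:00, 16:00-18:00.
Lila free: 06:00-18:00 (invert busy blocks within the working day).
Imani ∩ Xiulan: 07:00-08:00, 11:00-12:00, 14:00-15:00, 16:00-17:00.
Imani ∩ Xiulan ∩ Aarav: 11:00-12:00, 16:00-17:00.
Imani ∩ Xiulan ∩ Aarav ∩ Hamid: 11:00-12:00.
Imani ∩ Xiulan ∩ Aarav ∩ Hamid ∩ Nadia: ∅.
Imani ∩ Xiulan ∩ Aarav ∩ Hamid ∩ Nadia ∩ Nikolai: ∅.
Imani ∩ Xiulan ∩ Aarav ∩ Hamid ∩ Nadia ∩ Nikolai ∩ Lila: ∅.
There is no time when everyone is free.
No common window is at least 60 minutes long.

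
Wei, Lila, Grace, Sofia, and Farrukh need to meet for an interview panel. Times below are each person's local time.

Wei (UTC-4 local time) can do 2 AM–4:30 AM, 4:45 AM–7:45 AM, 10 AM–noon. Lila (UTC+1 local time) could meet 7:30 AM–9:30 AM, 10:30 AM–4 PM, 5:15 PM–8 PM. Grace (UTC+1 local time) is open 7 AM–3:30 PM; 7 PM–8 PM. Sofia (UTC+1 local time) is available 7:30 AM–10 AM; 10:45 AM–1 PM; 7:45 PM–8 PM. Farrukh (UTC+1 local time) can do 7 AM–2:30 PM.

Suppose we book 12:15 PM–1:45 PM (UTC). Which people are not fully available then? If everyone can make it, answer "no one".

Wei in UTC: 06:00-08:30, 08:45-11:45, 14:00-16:00 (add 4h to convert from UTC-4).
Lila in UTC: 06:30-08:30, 09:30-15:00, 16:15-19:00 (subtract 1h to convert from UTC+1).
Grace in UTC: 06:00-14:30, 18:00-19:00 (subtract 1h to convert from UTC+1).
Sofia in UTC: 06:30-09:00, 09:45-12:00, 18:45-19:00 (subtract 1h to convert from UTC+1).
Farrukh in UTC: 06:00-13:30 (subtract 1h to convert from UTC+1).
Wei: not fully free for 12:15-13:45. Lila: free for 12:15-13:45. Grace: free for 12:15-13:45. Sofia: not fully free for 12:15-13:45. Farrukh: not fully free for 12:15-13:45.

Farrukh, Sofia, Wei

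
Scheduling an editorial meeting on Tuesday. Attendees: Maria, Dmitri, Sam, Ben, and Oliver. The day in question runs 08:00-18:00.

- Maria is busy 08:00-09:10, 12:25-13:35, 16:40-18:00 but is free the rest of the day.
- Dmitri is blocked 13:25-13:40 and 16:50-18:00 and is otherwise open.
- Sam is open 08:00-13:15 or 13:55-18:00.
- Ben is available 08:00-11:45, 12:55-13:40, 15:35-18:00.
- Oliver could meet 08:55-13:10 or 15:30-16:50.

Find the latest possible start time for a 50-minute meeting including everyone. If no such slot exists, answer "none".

Maria free: 09:10-12:25, 13:35-16:40 (invert busy blocks within the working day).
Dmitri free: 08:00-13:25, 13:40-16:50 (invert busy blocks within the working day).
Sam free: 08:00-13:15, 13:55-18:00.
Ben free: 08:00-11:45, 12:55-13:40, 15:35-18:00.
Oliver free: 08:55-13:10, 15:30-16:50.
Maria ∩ Dmitri: 09:10-12:25, 13:40-16:40.
Maria ∩ Dmitri ∩ Sam: 09:10-12:25, 13:55-16:40.
Maria ∩ Dmitri ∩ Sam ∩ Ben: 09:10-11:45, 15:35-16:40.
Maria ∩ Dmitri ∩ Sam ∩ Ben ∩ Oliver: 09:10-11:45, 15:35-16:40.
The last common window of at least 50 minutes is 15:35-16:40; a 50-minute meeting can start as late as 15:50 and still end by 16:40.

15:50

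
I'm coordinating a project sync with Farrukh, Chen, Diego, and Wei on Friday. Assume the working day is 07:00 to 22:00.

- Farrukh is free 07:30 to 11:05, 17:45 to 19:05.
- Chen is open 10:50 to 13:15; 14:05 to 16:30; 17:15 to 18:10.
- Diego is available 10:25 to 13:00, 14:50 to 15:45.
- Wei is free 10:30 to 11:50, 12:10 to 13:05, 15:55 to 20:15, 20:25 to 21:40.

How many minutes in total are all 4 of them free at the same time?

Farrukh ∩ Chen: 10:50-11:05, 17:45-18:10.
Farrukh ∩ Chen ∩ Diego: 10:50-11:05.
Farrukh ∩ Chen ∩ Diego ∩ Wei: 10:50-11:05.
Those are the intersection windows.
That's a single block of 15 minutes.

15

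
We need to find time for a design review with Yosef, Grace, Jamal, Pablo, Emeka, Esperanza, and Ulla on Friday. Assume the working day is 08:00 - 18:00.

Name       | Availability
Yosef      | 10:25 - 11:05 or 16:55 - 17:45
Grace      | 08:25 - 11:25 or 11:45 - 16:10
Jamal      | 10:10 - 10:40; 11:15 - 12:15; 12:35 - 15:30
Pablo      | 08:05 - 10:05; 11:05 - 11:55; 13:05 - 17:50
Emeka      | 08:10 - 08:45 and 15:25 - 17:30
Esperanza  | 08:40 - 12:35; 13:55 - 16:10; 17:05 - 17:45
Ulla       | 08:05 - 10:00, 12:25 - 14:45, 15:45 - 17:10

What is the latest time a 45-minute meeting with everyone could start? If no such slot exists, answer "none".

none

Yosef ∩ Grace: 10:25-11:05.
Yosef ∩ Grace ∩ Jamal: 10:25-10:40.
Yosef ∩ Grace ∩ Jamal ∩ Pablo: ∅.
Yosef ∩ Grace ∩ Jamal ∩ Pablo ∩ Emeka: ∅.
Yosef ∩ Grace ∩ Jamal ∩ Pablo ∩ Emeka ∩ Esperanza: ∅.
Yosef ∩ Grace ∩ Jamal ∩ Pablo ∩ Emeka ∩ Esperanza ∩ Ulla: ∅.
There is no time when everyone is free.
No common window is at least 45 minutes long.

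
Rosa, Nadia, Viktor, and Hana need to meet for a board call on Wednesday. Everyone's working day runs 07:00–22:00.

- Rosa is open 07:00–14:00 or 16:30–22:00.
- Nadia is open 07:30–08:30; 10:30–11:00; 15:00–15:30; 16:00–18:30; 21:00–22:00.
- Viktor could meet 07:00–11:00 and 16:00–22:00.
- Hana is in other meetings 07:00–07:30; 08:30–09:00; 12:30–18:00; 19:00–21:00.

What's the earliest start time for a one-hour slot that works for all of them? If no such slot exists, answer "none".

07:30

Rosa free: 07:00-14:00, 16:30-22:00.
Nadia free: 07:30-08:30, 10:30-11:00, 15:00-15:30, 16:00-18:30, 21:00-22:00.
Viktor free: 07:00-11:00, 16:00-22:00.
Hana free: 07:30-08:30, 09:00-12:30, 18:00-19:00, 21:00-22:00 (invert busy blocks within the working day).
Rosa ∩ Nadia: 07:30-08:30, 10:30-11:00, 16:30-18:30, 21:00-22:00.
Rosa ∩ Nadia ∩ Viktor: 07:30-08:30, 10:30-11:00, 16:30-18:30, 21:00-22:00.
Rosa ∩ Nadia ∩ Viktor ∩ Hana: 07:30-08:30, 10:30-11:00, 18:00-18:30, 21:00-22:00.
So the common availability across everyone is 07:30-08:30, 10:30-11:00, 18:00-18:30, 21:00-22:00.
The first common window of at least 60 minutes is 07:30-08:30, so the earliest start is 07:30.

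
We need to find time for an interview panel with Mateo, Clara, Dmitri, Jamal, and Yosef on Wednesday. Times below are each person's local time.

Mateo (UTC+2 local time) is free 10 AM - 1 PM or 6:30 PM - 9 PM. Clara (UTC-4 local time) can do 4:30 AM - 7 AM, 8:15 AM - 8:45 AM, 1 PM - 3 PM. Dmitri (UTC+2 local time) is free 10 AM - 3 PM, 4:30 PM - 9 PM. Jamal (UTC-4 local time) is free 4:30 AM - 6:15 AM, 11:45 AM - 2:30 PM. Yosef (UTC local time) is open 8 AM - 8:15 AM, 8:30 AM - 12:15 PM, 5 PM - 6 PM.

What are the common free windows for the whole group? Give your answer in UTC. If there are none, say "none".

08:30-10:15, 17:00-18:00

Mateo in UTC: 08:00-11:00, 16:30-19:00 (subtract 2h to convert from UTC+2).
Clara in UTC: 08:30-11:00, 12:15-12:45, 17:00-19:00 (add 4h to convert from UTC-4).
Dmitri in UTC: 08:00-13:00, 14:30-19:00 (subtract 2h to convert from UTC+2).
Jamal in UTC: 08:30-10:15, 15:45-18:30 (add 4h to convert from UTC-4).
Yosef in UTC: 08:00-08:15, 08:30-12:15, 17:00-18:00.
Mateo ∩ Clara: 08:30-11:00, 17:00-19:00.
Mateo ∩ Clara ∩ Dmitri: 08:30-11:00, 17:00-19:00.
Mateo ∩ Clara ∩ Dmitri ∩ Jamal: 08:30-10:15, 17:00-18:30.
Mateo ∩ Clara ∩ Dmitri ∩ Jamal ∩ Yosef: 08:30-10:15, 17:00-18:00.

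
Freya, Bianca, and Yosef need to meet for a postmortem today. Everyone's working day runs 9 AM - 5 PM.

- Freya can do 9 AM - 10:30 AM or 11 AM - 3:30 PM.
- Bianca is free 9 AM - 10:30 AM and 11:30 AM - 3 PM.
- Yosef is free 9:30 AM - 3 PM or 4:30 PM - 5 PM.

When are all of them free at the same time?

09:30-10:30, 11:30-15:00

Freya ∩ Bianca: 09:00-10:30, 11:30-15:00.
Freya ∩ Bianca ∩ Yosef: 09:30-10:30, 11:30-15:00.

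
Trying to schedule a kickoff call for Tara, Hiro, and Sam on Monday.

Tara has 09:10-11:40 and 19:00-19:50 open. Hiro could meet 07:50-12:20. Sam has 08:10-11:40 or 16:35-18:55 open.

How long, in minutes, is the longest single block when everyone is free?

Tara ∩ Hiro: 09:10-11:40.
Tara ∩ Hiro ∩ Sam: 09:10-11:40.
The longest is 09:10-11:40 at 150 minutes.

150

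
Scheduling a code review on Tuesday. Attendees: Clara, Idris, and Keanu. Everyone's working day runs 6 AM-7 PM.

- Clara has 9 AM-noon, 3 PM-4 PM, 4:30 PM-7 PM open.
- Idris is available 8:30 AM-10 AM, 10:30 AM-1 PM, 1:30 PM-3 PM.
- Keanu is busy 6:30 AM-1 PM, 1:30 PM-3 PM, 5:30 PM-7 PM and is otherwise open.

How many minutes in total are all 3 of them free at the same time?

Clara free: 09:00-12:00, 15:00-16:00, 16:30-19:00.
Idris free: 08:30-10:00, 10:30-13:00, 13:30-15:00.
Keanu free: 06:00-06:30, 13:00-13:30, 15:00-17:30 (invert busy blocks within the working day).
Clara ∩ Idris: 09:00-10:00, 10:30-12:00.
Clara ∩ Idris ∩ Keanu: ∅.
There is no time when everyone is free.
There is no common window, so the total is 0 minutes.

0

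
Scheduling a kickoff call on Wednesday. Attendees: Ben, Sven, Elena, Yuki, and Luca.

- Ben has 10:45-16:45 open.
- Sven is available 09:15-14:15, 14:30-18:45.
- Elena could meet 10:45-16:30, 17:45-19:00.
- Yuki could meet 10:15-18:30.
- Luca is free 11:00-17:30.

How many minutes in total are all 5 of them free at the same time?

315

Ben ∩ Sven: 10:45-14:15, 14:30-16:45.
Ben ∩ Sven ∩ Elena: 10:45-14:15, 14:30-16:30.
Ben ∩ Sven ∩ Elena ∩ Yuki: 10:45-14:15, 14:30-16:30.
Ben ∩ Sven ∩ Elena ∩ Yuki ∩ Luca: 11:00-14:15, 14:30-16:30.
Summing the common windows: 195 + 120 = 315 minutes.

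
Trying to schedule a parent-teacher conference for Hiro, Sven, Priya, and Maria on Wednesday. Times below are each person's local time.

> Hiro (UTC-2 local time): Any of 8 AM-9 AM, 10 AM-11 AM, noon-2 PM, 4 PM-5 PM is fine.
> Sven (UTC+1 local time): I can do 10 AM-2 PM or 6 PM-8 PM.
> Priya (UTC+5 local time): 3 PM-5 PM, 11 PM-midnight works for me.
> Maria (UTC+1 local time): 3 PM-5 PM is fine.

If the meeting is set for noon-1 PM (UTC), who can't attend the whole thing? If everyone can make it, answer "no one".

Maria, Priya

Hiro in UTC: 10:00-11:00, 12:00-13:00, 14:00-16:00, 18:00-19:00 (add 2h to convert from UTC-2).
Sven in UTC: 09:00-13:00, 17:00-19:00 (subtract 1h to convert from UTC+1).
Priya in UTC: 10:00-12:00, 18:00-19:00 (subtract 5h to convert from UTC+5).
Maria in UTC: 14:00-16:00 (subtract 1h to convert from UTC+1).
Hiro: free for 12:00-13:00. Sven: free for 12:00-13:00. Priya: not fully free for 12:00-13:00. Maria: not fully free for 12:00-13:00.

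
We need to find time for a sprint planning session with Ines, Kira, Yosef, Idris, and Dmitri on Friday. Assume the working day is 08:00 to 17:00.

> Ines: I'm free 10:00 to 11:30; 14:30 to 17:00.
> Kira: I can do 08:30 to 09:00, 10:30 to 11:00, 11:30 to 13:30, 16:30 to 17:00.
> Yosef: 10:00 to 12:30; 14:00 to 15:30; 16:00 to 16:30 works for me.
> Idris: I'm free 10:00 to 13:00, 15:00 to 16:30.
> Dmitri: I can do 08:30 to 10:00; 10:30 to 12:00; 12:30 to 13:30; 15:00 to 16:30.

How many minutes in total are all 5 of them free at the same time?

Ines ∩ Kira: 10:30-11:00, 16:30-17:00.
Ines ∩ Kira ∩ Yosef: 10:30-11:00.
Ines ∩ Kira ∩ Yosef ∩ Idris: 10:30-11:00.
Ines ∩ Kira ∩ Yosef ∩ Idris ∩ Dmitri: 10:30-11:00.
That's a single block of 30 minutes.

30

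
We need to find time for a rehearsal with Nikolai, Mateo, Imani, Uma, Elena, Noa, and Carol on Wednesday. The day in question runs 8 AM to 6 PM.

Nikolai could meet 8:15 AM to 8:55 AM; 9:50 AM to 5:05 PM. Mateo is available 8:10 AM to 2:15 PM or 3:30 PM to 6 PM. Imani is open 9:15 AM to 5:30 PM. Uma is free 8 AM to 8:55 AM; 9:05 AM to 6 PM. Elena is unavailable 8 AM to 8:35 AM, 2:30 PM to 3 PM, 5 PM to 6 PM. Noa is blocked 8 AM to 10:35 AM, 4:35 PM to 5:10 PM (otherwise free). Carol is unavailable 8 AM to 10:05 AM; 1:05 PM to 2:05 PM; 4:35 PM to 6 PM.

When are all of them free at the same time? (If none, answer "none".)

Nikolai free: 08:15-08:55, 09:50-17:05.
Mateo free: 08:10-14:15, 15:30-18:00.
Imani free: 09:15-17:30.
Uma free: 08:00-08:55, 09:05-18:00.
Elena free: 08:35-14:30, 15:00-17:00 (invert busy blocks within the working day).
Noa free: 10:35-16:35, 17:10-18:00 (invert busy blocks within the working day).
Carol free: 10:05-13:05, 14:05-16:35 (invert busy blocks within the working day).
Nikolai ∩ Mateo: 08:15-08:55, 09:50-14:15, 15:30-17:05.
Nikolai ∩ Mateo ∩ Imani: 09:50-14:15, 15:30-17:05.
Nikolai ∩ Mateo ∩ Imani ∩ Uma: 09:50-14:15, 15:30-17:05.
Nikolai ∩ Mateo ∩ Imani ∩ Uma ∩ Elena: 09:50-14:15, 15:30-17:00.
Nikolai ∩ Mateo ∩ Imani ∩ Uma ∩ Elena ∩ Noa: 10:35-14:15, 15:30-16:35.
Nikolai ∩ Mateo ∩ Imani ∩ Uma ∩ Elena ∩ Noa ∩ Carol: 10:35-13:05, 14:05-14:15, 15:30-16:35.
Those are the intersection windows.

10:35-13:05, 14:05-14:15, 15:30-16:35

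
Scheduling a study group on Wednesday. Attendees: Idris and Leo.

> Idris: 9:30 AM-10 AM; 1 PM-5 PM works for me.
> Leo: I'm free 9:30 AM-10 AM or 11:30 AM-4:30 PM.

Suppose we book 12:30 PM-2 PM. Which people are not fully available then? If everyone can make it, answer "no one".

Idris

Idris: not fully free for 12:30-14:00. Leo: free for 12:30-14:00.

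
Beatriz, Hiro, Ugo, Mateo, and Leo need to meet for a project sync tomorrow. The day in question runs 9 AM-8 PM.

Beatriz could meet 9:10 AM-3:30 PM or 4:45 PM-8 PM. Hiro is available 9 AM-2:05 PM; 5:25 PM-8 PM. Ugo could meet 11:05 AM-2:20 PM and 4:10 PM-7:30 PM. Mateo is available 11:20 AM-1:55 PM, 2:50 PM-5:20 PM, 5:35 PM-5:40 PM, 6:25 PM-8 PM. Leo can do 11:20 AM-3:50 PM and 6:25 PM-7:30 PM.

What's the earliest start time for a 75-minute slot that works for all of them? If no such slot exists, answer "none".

Beatriz ∩ Hiro: 09:10-14:05, 17:25-20:00.
Beatriz ∩ Hiro ∩ Ugo: 11:05-14:05, 17:25-19:30.
Beatriz ∩ Hiro ∩ Ugo ∩ Mateo: 11:20-13:55, 17:35-17:40, 18:25-19:30.
Beatriz ∩ Hiro ∩ Ugo ∩ Mateo ∩ Leo: 11:20-13:55, 18:25-19:30.
The first common window of at least 75 minutes is 11:20-13:55, so the earliest start is 11:20.

11:20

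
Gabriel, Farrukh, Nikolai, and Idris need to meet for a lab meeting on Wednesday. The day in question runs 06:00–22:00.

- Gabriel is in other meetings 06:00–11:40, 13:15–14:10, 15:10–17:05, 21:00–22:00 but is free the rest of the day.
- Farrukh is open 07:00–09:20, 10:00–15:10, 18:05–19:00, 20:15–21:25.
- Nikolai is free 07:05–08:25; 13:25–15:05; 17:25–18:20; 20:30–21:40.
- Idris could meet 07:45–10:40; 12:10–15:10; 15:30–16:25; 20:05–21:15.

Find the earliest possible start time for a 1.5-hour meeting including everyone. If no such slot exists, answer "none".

none

Gabriel free: 11:40-13:15, 14:10-15:10, 17:05-21:00 (invert busy blocks within the working day).
Farrukh free: 07:00-09:20, 10:00-15:10, 18:05-19:00, 20:15-21:25.
Nikolai free: 07:05-08:25, 13:25-15:05, 17:25-18:20, 20:30-21:40.
Idris free: 07:45-10:40, 12:10-15:10, 15:30-16:25, 20:05-21:15.
Gabriel ∩ Farrukh: 11:40-13:15, 14:10-15:10, 18:05-19:00, 20:15-21:00.
Gabriel ∩ Farrukh ∩ Nikolai: 14:10-15:05, 18:05-18:20, 20:30-21:00.
Gabriel ∩ Farrukh ∩ Nikolai ∩ Idris: 14:10-15:05, 20:30-21:00.
No common window is at least 90 minutes long.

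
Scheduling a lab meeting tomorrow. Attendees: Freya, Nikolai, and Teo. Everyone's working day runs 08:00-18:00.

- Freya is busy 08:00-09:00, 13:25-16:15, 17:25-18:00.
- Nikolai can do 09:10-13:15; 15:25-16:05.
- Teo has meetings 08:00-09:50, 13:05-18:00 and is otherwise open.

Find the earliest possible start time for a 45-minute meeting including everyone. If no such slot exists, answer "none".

Freya free: 09:00-13:25, 16:15-17:25 (invert busy blocks within the working day).
Nikolai free: 09:10-13:15, 15:25-16:05.
Teo free: 09:50-13:05 (invert busy blocks within the working day).
Freya ∩ Nikolai: 09:10-13:15.
Freya ∩ Nikolai ∩ Teo: 09:50-13:05.
The first common window of at least 45 minutes is 09:50-13:05, so the earliest start is 09:50.

09:50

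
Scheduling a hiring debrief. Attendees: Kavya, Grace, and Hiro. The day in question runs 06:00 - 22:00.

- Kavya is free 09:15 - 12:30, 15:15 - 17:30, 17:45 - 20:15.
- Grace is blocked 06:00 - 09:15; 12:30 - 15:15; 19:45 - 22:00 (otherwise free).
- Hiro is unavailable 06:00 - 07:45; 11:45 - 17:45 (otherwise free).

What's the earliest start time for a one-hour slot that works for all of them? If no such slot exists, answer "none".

09:15

Kavya free: 09:15-12:30, 15:15-17:30, 17:45-20:15.
Grace free: 09:15-12:30, 15:15-19:45 (invert busy blocks within the working day).
Hiro free: 07:45-11:45, 17:45-22:00 (invert busy blocks within the working day).
Kavya ∩ Grace: 09:15-12:30, 15:15-17:30, 17:45-19:45.
Kavya ∩ Grace ∩ Hiro: 09:15-11:45, 17:45-19:45.
The first common window of at least 60 minutes is 09:15-11:45, so the earliest start is 09:15.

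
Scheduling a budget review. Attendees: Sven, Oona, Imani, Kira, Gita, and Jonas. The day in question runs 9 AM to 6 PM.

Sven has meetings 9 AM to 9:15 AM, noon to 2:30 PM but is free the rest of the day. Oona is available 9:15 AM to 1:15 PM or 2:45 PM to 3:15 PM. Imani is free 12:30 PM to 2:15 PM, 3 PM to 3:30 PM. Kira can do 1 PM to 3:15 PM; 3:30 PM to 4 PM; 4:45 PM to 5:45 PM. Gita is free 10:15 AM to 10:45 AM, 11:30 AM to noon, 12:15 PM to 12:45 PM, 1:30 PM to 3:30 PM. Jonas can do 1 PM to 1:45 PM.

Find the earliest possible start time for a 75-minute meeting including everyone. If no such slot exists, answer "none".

none

Sven free: 09:15-12:00, 14:30-18:00 (invert busy blocks within the working day).
Oona free: 09:15-13:15, 14:45-15:15.
Imani free: 12:30-14:15, 15:00-15:30.
Kira free: 13:00-15:15, 15:30-16:00, 16:45-17:45.
Gita free: 10:15-10:45, 11:30-12:00, 12:15-12:45, 13:30-15:30.
Jonas free: 13:00-13:45.
Sven ∩ Oona: 09:15-12:00, 14:45-15:15.
Sven ∩ Oona ∩ Imani: 15:00-15:15.
Sven ∩ Oona ∩ Imani ∩ Kira: 15:00-15:15.
Sven ∩ Oona ∩ Imani ∩ Kira ∩ Gita: 15:00-15:15.
Sven ∩ Oona ∩ Imani ∩ Kira ∩ Gita ∩ Jonas: ∅.
There is no time when everyone is free.
No common window is at least 75 minutes long.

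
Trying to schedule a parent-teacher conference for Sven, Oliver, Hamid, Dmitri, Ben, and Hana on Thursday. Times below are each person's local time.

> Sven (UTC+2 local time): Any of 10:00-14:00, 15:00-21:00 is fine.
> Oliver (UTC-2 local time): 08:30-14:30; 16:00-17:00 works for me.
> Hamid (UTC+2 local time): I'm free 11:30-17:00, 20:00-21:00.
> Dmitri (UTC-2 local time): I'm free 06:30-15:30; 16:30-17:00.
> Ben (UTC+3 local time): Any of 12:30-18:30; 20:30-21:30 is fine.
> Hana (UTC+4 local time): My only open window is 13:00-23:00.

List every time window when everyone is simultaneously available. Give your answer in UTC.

Sven in UTC: 08:00-12:00, 13:00-19:00 (subtract 2h to convert from UTC+2).
Oliver in UTC: 10:30-16:30, 18:00-19:00 (add 2h to convert from UTC-2).
Hamid in UTC: 09:30-15:00, 18:00-19:00 (subtract 2h to convert from UTC+2).
Dmitri in UTC: 08:30-17:30, 18:30-19:00 (add 2h to convert from UTC-2).
Ben in UTC: 09:30-15:30, 17:30-18:30 (subtract 3h to convert from UTC+3).
Hana in UTC: 09:00-19:00 (subtract 4h to convert from UTC+4).
Sven ∩ Oliver: 10:30-12:00, 13:00-16:30, 18:00-19:00.
Sven ∩ Oliver ∩ Hamid: 10:30-12:00, 13:00-15:00, 18:00-19:00.
Sven ∩ Oliver ∩ Hamid ∩ Dmitri: 10:30-12:00, 13:00-15:00, 18:30-19:00.
Sven ∩ Oliver ∩ Hamid ∩ Dmitri ∩ Ben: 10:30-12:00, 13:00-15:00.
Sven ∩ Oliver ∩ Hamid ∩ Dmitri ∩ Ben ∩ Hana: 10:30-12:00, 13:00-15:00.

10:30-12:00, 13:00-15:00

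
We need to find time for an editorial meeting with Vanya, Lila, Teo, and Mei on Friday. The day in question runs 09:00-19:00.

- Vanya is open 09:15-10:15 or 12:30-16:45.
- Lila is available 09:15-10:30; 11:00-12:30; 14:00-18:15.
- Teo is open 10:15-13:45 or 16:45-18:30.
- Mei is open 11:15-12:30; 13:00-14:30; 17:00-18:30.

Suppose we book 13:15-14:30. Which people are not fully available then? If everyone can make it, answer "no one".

Vanya: free for 13:15-14:30. Lila: not fully free for 13:15-14:30. Teo: not fully free for 13:15-14:30. Mei: free for 13:15-14:30.

Lila, Teo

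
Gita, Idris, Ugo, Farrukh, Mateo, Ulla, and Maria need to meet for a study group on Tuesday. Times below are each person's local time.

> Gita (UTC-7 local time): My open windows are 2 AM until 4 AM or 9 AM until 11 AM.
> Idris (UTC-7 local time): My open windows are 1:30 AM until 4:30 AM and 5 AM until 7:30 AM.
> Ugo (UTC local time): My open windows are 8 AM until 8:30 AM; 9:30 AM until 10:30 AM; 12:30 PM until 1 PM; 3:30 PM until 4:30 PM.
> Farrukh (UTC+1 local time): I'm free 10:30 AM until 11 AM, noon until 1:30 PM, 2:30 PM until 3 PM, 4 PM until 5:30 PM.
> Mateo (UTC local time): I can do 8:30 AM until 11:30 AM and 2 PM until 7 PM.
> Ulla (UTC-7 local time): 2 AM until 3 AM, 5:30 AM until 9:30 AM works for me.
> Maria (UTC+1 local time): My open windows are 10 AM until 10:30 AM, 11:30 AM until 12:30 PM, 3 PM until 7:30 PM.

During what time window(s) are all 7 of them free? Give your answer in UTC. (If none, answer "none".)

none

Gita in UTC: 09:00-11:00, 16:00-18:00 (add 7h to convert from UTC-7).
Idris in UTC: 08:30-11:30, 12:00-14:30 (add 7h to convert from UTC-7).
Ugo in UTC: 08:00-08:30, 09:30-10:30, 12:30-13:00, 15:30-16:30.
Farrukh in UTC: 09:30-10:00, 11:00-12:30, 13:30-14:00, 15:00-16:30 (subtract 1h to convert from UTC+1).
Mateo in UTC: 08:30-11:30, 14:00-19:00.
Ulla in UTC: 09:00-10:00, 12:30-16:30 (add 7h to convert from UTC-7).
Maria in UTC: 09:00-09:30, 10:30-11:30, 14:00-18:30 (subtract 1h to convert from UTC+1).
Gita ∩ Idris: 09:00-11:00.
Gita ∩ Idris ∩ Ugo: 09:30-10:30.
Gita ∩ Idris ∩ Ugo ∩ Farrukh: 09:30-10:00.
Gita ∩ Idris ∩ Ugo ∩ Farrukh ∩ Mateo: 09:30-10:00.
Gita ∩ Idris ∩ Ugo ∩ Farrukh ∩ Mateo ∩ Ulla: 09:30-10:00.
Gita ∩ Idris ∩ Ugo ∩ Farrukh ∩ Mateo ∩ Ulla ∩ Maria: ∅.
There is no time when everyone is free.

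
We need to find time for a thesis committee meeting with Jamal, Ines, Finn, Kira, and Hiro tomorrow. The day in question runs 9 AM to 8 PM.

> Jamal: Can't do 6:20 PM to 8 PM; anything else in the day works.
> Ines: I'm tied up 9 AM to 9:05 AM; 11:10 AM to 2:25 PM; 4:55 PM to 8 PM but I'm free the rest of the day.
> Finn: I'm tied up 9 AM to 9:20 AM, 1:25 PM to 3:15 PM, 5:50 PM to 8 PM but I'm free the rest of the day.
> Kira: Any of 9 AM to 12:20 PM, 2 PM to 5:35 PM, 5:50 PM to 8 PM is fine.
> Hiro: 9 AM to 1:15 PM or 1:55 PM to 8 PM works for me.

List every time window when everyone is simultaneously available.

09:20-11:10, 15:15-16:55

Jamal free: 09:00-18:20 (invert busy blocks within the working day).
Ines free: 09:05-11:10, 14:25-16:55 (invert busy blocks within the working day).
Finn free: 09:20-13:25, 15:15-17:50 (invert busy blocks within the working day).
Kira free: 09:00-12:20, 14:00-17:35, 17:50-20:00.
Hiro free: 09:00-13:15, 13:55-20:00.
Jamal ∩ Ines: 09:05-11:10, 14:25-16:55.
Jamal ∩ Ines ∩ Finn: 09:20-11:10, 15:15-16:55.
Jamal ∩ Ines ∩ Finn ∩ Kira: 09:20-11:10, 15:15-16:55.
Jamal ∩ Ines ∩ Finn ∩ Kira ∩ Hiro: 09:20-11:10, 15:15-16:55.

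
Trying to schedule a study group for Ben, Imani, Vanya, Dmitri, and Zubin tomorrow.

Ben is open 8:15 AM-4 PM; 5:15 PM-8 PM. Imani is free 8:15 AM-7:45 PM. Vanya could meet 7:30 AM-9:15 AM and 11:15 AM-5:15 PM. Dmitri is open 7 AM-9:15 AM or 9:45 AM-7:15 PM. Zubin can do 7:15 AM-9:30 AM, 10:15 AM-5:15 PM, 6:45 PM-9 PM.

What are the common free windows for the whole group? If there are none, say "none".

Ben ∩ Imani: 08:15-16:00, 17:15-19:45.
Ben ∩ Imani ∩ Vanya: 08:15-09:15, 11:15-16:00.
Ben ∩ Imani ∩ Vanya ∩ Dmitri: 08:15-09:15, 11:15-16:00.
Ben ∩ Imani ∩ Vanya ∩ Dmitri ∩ Zubin: 08:15-09:15, 11:15-16:00.
So the common availability across everyone is 08:15-09:15, 11:15-16:00.

08:15-09:15, 11:15-16:00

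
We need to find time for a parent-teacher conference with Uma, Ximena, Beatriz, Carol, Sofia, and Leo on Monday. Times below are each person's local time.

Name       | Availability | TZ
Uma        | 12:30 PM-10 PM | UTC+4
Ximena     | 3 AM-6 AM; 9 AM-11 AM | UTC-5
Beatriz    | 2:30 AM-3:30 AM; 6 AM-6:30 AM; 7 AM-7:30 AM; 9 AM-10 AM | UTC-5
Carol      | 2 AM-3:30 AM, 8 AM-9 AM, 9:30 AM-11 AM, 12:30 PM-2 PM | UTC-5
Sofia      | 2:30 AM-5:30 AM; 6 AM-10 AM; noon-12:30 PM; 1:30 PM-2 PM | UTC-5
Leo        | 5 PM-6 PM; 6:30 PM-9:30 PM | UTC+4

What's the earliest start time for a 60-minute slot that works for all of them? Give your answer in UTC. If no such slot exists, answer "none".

none

Uma in UTC: 08:30-18:00 (subtract 4h to convert from UTC+4).
Ximena in UTC: 08:00-11:00, 14:00-16:00 (add 5h to convert from UTC-5).
Beatriz in UTC: 07:30-08:30, 11:00-11:30, 12:00-12:30, 14:00-15:00 (add 5h to convert from UTC-5).
Carol in UTC: 07:00-08:30, 13:00-14:00, 14:30-16:00, 17:30-19:00 (add 5h to convert from UTC-5).
Sofia in UTC: 07:30-10:30, 11:00-15:00, 17:00-17:30, 18:30-19:00 (add 5h to convert from UTC-5).
Leo in UTC: 13:00-14:00, 14:30-17:30 (subtract 4h to convert from UTC+4).
Uma ∩ Ximena: 08:30-11:00, 14:00-16:00.
Uma ∩ Ximena ∩ Beatriz: 14:00-15:00.
Uma ∩ Ximena ∩ Beatriz ∩ Carol: 14:30-15:00.
Uma ∩ Ximena ∩ Beatriz ∩ Carol ∩ Sofia: 14:30-15:00.
Uma ∩ Ximena ∩ Beatriz ∩ Carol ∩ Sofia ∩ Leo: 14:30-15:00.
No common window is at least 60 minutes long.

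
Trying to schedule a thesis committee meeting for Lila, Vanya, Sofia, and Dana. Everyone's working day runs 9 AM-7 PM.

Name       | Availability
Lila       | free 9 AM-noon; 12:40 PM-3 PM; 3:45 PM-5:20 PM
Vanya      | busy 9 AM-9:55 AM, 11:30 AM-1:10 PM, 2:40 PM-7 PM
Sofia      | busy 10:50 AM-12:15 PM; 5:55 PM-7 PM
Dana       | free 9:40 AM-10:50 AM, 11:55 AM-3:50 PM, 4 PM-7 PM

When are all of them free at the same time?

Lila free: 09:00-12:00, 12:40-15:00, 15:45-17:20.
Vanya free: 09:55-11:30, 13:10-14:40 (invert busy blocks within the working day).
Sofia free: 09:00-10:50, 12:15-17:55 (invert busy blocks within the working day).
Dana free: 09:40-10:50, 11:55-15:50, 16:00-19:00.
Lila ∩ Vanya: 09:55-11:30, 13:10-14:40.
Lila ∩ Vanya ∩ Sofia: 09:55-10:50, 13:10-14:40.
Lila ∩ Vanya ∩ Sofia ∩ Dana: 09:55-10:50, 13:10-14:40.

09:55-10:50, 13:10-14:40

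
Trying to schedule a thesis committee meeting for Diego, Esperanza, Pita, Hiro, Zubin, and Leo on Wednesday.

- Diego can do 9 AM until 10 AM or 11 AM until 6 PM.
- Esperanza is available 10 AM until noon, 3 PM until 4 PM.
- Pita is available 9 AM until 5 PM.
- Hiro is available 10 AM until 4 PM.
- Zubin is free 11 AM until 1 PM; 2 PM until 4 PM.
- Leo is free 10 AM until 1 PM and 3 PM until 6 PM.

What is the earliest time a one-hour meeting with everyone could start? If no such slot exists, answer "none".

11:00

Diego ∩ Esperanza: 11:00-12:00, 15:00-16:00.
Diego ∩ Esperanza ∩ Pita: 11:00-12:00, 15:00-16:00.
Diego ∩ Esperanza ∩ Pita ∩ Hiro: 11:00-12:00, 15:00-16:00.
Diego ∩ Esperanza ∩ Pita ∩ Hiro ∩ Zubin: 11:00-12:00, 15:00-16:00.
Diego ∩ Esperanza ∩ Pita ∩ Hiro ∩ Zubin ∩ Leo: 11:00-12:00, 15:00-16:00.
The first common window of at least 60 minutes is 11:00-12:00, so the earliest start is 11:00.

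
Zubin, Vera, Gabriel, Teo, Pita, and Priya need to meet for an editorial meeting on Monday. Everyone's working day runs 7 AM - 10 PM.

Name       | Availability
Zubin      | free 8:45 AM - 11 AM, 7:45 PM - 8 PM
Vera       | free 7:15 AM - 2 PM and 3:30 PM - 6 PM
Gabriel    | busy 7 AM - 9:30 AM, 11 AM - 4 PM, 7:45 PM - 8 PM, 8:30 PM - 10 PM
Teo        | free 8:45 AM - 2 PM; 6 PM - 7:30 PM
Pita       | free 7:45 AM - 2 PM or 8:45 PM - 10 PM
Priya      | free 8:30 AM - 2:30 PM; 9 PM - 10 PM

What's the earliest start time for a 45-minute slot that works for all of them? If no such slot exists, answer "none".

Zubin free: 08:45-11:00, 19:45-20:00.
Vera free: 07:15-14:00, 15:30-18:00.
Gabriel free: 09:30-11:00, 16:00-19:45, 20:00-20:30 (invert busy blocks within the working day).
Teo free: 08:45-14:00, 18:00-19:30.
Pita free: 07:45-14:00, 20:45-22:00.
Priya free: 08:30-14:30, 21:00-22:00.
Zubin ∩ Vera: 08:45-11:00.
Zubin ∩ Vera ∩ Gabriel: 09:30-11:00.
Zubin ∩ Vera ∩ Gabriel ∩ Teo: 09:30-11:00.
Zubin ∩ Vera ∩ Gabriel ∩ Teo ∩ Pita: 09:30-11:00.
Zubin ∩ Vera ∩ Gabriel ∩ Teo ∩ Pita ∩ Priya: 09:30-11:00.
The first common window of at least 45 minutes is 09:30-11:00, so the earliest start is 09:30.

09:30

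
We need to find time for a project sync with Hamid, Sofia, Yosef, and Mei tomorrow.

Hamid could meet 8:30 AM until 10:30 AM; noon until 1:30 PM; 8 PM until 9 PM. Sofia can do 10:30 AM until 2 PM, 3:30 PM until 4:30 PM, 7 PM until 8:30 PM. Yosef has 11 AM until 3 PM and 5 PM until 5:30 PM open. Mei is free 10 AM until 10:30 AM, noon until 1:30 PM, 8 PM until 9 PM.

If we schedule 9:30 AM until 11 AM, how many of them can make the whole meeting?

nobody can make the full 09:30-11:00 slot — that's 0.

0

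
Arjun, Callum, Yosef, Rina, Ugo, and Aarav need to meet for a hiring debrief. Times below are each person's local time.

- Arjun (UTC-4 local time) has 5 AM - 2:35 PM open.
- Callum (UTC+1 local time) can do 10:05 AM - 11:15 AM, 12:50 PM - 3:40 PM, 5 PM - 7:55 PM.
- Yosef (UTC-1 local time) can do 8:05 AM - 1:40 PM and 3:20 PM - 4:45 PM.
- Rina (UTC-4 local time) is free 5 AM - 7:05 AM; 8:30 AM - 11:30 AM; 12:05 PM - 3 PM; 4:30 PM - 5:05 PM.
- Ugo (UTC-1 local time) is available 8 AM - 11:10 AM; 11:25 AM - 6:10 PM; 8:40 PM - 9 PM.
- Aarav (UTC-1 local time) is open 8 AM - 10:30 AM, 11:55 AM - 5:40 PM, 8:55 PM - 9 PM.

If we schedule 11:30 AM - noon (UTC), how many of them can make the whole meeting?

3

Arjun in UTC: 09:00-18:35 (add 4h to convert from UTC-4).
Callum in UTC: 09:05-10:15, 11:50-14:40, 16:00-18:55 (subtract 1h to convert from UTC+1).
Yosef in UTC: 09:05-14:40, 16:20-17:45 (add 1h to convert from UTC-1).
Rina in UTC: 09:00-11:05, 12:30-15:30, 16:05-19:00, 20:30-21:05 (add 4h to convert from UTC-4).
Ugo in UTC: 09:00-12:10, 12:25-19:10, 21:40-22:00 (add 1h to convert from UTC-1).
Aarav in UTC: 09:00-11:30, 12:55-18:40, 21:55-22:00 (add 1h to convert from UTC-1).
Arjun, Yosef, and Ugo can make the full 11:30-12:00 slot — that's 3.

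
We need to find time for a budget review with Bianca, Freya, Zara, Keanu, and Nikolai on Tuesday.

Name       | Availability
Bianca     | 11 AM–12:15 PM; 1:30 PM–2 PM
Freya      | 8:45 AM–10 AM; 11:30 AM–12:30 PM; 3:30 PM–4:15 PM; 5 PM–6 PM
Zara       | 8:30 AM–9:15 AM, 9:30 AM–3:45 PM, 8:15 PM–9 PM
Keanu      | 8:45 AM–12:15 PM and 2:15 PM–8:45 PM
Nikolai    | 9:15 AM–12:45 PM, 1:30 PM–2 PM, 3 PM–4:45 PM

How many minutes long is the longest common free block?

Bianca ∩ Freya: 11:30-12:15.
Bianca ∩ Freya ∩ Zara: 11:30-12:15.
Bianca ∩ Freya ∩ Zara ∩ Keanu: 11:30-12:15.
Bianca ∩ Freya ∩ Zara ∩ Keanu ∩ Nikolai: 11:30-12:15.
So the common availability across everyone is 11:30-12:15.
The longest is 11:30-12:15 at 45 minutes.

45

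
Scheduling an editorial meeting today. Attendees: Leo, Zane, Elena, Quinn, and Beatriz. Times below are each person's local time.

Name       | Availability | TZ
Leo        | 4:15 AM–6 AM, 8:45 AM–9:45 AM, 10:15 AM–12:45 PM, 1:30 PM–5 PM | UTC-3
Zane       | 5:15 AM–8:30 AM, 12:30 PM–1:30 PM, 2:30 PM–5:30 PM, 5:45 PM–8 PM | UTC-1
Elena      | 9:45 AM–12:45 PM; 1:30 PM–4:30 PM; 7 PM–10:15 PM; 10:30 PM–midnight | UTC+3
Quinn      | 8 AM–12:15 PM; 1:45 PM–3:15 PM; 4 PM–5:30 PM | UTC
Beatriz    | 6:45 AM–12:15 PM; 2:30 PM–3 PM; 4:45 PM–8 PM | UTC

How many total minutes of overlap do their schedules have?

105

Leo in UTC: 07:15-09:00, 11:45-12:45, 13:15-15:45, 16:30-20:00 (add 3h to convert from UTC-3).
Zane in UTC: 06:15-09:30, 13:30-14:30, 15:30-18:30, 18:45-21:00 (add 1h to convert from UTC-1).
Elena in UTC: 06:45-09:45, 10:30-13:30, 16:00-19:15, 19:30-21:00 (subtract 3h to convert from UTC+3).
Quinn in UTC: 08:00-12:15, 13:45-15:15, 16:00-17:30.
Beatriz in UTC: 06:45-12:15, 14:30-15:00, 16:45-20:00.
Leo ∩ Zane: 07:15-09:00, 13:30-14:30, 15:30-15:45, 16:30-18:30, 18:45-20:00.
Leo ∩ Zane ∩ Elena: 07:15-09:00, 16:30-18:30, 18:45-19:15, 19:30-20:00.
Leo ∩ Zane ∩ Elena ∩ Quinn: 08:00-09:00, 16:30-17:30.
Leo ∩ Zane ∩ Elena ∩ Quinn ∩ Beatriz: 08:00-09:00, 16:45-17:30.
Summing the common windows: 60 + 45 = 105 minutes.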